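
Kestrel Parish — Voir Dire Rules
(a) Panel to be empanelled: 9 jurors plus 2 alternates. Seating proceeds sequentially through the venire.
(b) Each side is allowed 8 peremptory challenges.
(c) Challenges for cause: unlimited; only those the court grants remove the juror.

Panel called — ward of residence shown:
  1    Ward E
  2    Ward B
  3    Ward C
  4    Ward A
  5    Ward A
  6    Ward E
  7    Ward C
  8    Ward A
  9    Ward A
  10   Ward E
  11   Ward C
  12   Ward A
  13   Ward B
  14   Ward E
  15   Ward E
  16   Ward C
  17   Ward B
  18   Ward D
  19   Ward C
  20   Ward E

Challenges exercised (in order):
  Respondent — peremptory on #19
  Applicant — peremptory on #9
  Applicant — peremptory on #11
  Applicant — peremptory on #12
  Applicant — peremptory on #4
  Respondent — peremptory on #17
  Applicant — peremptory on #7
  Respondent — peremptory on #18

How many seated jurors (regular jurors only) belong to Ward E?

4

Removed: #4, #7, #9, #11, #12, #17, #18, #19.
Seated jurors 1–9: #1, #2, #3, #5, #6, #8, #10, #13, #14 (alternates #15, #16 not counted).
Of those, in Ward E: #1, #6, #10, #14 → 4.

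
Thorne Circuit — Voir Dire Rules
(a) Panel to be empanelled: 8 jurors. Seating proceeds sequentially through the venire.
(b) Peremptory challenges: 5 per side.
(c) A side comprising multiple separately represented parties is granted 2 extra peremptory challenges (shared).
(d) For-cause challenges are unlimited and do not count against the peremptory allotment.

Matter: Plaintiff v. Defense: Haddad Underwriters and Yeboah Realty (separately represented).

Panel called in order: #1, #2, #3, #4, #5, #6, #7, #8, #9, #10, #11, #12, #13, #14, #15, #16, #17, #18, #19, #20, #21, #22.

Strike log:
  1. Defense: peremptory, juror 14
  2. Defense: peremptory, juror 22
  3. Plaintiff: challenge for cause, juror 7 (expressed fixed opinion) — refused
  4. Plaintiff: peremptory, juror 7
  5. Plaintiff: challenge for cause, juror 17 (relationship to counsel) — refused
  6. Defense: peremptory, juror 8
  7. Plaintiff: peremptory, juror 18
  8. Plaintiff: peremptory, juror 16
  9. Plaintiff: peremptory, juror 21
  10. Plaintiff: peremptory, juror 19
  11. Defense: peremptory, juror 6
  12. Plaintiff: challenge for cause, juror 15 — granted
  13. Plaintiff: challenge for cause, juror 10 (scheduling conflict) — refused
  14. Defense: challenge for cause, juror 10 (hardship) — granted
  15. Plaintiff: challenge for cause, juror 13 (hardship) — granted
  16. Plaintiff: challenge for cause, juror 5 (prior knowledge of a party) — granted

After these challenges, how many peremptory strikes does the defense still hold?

Defense allotment: 5 base + 2 multi-party = 7.
Defense peremptories used: #14, #22, #8, #6 — 4 (the for-cause on #10 doesn't count).
Remaining: 7 − 4 = 3.

3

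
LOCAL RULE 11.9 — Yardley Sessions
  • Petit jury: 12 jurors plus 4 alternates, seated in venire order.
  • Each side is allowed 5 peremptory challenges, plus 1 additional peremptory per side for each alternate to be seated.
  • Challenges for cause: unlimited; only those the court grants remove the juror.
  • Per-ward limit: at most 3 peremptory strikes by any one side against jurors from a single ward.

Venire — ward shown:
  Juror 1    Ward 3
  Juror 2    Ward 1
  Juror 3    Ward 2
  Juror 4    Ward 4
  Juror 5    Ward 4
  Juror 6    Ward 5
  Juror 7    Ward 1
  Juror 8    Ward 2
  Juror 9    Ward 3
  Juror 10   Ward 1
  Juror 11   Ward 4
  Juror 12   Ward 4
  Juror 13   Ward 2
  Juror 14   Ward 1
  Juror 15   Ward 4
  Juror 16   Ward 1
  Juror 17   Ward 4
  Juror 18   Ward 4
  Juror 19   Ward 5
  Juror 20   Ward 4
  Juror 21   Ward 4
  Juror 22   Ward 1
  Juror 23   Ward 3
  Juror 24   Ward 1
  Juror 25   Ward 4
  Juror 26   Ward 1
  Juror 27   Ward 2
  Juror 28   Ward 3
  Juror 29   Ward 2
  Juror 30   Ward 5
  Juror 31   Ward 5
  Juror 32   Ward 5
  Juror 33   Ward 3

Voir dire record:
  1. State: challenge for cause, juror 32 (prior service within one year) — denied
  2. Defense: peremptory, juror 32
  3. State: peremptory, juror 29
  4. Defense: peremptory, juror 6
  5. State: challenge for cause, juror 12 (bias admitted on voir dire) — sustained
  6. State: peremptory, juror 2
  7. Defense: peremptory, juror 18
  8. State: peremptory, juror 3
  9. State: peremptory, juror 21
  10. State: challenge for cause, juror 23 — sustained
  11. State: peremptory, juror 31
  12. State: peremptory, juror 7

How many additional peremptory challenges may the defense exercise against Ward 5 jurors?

1

Defense peremptories so far: #32, #6, #18 — 3 of 9 used, 6 left overall.
Against Ward 5: #32, #6 — 2 used; per-ward cap 3 leaves 1.
Binding limit: min(6, 1) = 1.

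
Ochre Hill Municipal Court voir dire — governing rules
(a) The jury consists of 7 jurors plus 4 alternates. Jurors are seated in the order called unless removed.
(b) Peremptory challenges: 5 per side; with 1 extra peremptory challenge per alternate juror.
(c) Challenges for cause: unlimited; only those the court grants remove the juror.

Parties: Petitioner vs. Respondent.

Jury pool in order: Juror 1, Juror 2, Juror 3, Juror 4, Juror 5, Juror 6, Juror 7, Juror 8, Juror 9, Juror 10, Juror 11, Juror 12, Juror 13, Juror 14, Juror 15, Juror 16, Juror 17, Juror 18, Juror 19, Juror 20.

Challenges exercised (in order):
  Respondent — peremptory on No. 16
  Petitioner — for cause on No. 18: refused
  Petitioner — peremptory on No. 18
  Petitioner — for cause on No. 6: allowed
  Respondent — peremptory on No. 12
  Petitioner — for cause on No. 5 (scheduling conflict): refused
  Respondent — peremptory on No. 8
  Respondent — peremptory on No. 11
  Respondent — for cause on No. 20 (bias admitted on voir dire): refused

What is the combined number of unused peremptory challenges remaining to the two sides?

Petitioner allotment: 5 base + 1 × 4 alternates = 9. Respondent allotment: 5 base + 1 × 4 alternates = 9.
Petitioner peremptories used: #18 — 1 (for-cause on #18, #6, #5 don't count).
Respondent peremptories used: #16, #12, #8, #11 — 4 (the for-cause on #20 doesn't count).
Remaining: (9 − 1) + (9 − 4) = 13.

13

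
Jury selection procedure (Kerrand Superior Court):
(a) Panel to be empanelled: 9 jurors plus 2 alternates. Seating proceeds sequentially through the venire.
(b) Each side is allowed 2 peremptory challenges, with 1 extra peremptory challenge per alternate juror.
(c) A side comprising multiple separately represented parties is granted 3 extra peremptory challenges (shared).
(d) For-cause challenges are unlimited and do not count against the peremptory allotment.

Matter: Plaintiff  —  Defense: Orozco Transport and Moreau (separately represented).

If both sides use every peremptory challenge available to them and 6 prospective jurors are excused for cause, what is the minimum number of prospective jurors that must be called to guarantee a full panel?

28

Seats to fill: 9 + 2 alternates = 11.
Peremptories — Plaintiff: 2 + 1×2 = 4; Defense: 2 + 1×2 + 3 = 7; total 11.
For-cause removals: 6.
Minimum venire: 11 + 11 + 6 = 28.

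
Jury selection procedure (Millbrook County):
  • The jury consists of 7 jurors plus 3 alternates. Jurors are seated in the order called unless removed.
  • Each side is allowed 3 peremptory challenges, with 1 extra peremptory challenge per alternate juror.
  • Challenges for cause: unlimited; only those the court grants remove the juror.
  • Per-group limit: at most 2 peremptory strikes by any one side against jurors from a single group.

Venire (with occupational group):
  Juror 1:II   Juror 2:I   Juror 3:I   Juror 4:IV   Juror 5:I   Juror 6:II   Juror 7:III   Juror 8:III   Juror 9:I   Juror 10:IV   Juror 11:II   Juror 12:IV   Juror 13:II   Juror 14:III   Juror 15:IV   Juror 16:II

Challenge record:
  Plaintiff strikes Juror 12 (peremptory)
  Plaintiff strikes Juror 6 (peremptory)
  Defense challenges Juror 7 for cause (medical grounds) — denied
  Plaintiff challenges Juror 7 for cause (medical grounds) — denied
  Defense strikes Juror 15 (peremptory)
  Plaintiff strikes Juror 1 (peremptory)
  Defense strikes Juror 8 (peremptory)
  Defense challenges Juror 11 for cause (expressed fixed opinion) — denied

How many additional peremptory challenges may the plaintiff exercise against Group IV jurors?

Plaintiff peremptories so far: #12, #6, #1 — 3 of 6 used, 3 left overall.
Against Group IV: #12 — 1 used; per-group cap 2 leaves 1.
Binding limit: min(3, 1) = 1.

1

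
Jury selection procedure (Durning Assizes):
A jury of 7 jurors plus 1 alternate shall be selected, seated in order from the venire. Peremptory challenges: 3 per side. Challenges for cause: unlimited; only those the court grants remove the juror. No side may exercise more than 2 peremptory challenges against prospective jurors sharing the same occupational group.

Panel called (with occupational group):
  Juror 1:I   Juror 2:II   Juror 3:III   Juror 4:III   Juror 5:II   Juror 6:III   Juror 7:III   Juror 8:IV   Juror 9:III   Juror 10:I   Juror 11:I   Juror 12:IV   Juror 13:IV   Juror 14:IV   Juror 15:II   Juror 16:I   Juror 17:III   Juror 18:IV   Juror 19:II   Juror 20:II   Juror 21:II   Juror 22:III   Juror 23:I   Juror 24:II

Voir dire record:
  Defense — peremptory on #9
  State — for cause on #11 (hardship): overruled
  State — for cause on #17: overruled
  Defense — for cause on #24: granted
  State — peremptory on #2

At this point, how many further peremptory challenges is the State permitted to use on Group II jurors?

State peremptories so far: #2 — 1 of 3 used, 2 left overall.
Against Group II: #2 — 1 used; per-group cap 2 leaves 1.
Binding limit: min(2, 1) = 1.

1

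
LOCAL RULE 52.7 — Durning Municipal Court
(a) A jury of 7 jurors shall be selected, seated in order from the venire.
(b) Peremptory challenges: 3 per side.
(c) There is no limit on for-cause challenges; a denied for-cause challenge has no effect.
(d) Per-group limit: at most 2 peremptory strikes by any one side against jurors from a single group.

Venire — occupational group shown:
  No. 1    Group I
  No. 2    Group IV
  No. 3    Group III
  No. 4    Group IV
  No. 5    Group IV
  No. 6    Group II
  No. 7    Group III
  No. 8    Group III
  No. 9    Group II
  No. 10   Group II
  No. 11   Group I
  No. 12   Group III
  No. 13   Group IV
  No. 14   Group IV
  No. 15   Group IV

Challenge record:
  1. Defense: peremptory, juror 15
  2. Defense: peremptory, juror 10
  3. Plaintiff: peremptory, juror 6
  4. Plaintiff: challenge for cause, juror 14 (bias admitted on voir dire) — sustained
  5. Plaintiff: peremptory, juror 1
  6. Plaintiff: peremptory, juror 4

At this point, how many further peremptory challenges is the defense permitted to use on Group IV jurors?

1

Defense peremptories so far: #15, #10 — 2 of 3 used, 1 left overall.
Against Group IV: #15 — 1 used; per-group cap 2 leaves 1.
Binding limit: min(1, 1) = 1.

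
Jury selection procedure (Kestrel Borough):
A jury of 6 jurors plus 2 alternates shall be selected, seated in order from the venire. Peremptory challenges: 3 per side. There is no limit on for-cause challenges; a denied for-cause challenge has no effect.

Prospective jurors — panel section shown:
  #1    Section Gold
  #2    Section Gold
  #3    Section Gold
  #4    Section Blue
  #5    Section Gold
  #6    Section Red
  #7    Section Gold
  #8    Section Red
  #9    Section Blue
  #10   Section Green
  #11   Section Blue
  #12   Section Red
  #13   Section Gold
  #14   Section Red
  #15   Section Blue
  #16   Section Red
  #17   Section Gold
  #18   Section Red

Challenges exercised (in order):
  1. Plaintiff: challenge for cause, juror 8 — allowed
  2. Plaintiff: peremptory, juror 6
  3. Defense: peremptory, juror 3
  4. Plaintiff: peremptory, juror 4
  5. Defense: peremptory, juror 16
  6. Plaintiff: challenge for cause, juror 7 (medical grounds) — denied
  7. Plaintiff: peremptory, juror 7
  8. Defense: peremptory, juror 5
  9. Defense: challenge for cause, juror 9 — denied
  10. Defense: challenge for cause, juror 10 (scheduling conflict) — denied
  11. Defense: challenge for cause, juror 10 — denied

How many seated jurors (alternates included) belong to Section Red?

2

Removed: #3, #4, #5, #6, #7, #8, #16.
Seated (8 incl. alternates): #1, #2, #9, #10, #11, #12, #13, #14.
Of those, in Section Red: #12, #14 → 2.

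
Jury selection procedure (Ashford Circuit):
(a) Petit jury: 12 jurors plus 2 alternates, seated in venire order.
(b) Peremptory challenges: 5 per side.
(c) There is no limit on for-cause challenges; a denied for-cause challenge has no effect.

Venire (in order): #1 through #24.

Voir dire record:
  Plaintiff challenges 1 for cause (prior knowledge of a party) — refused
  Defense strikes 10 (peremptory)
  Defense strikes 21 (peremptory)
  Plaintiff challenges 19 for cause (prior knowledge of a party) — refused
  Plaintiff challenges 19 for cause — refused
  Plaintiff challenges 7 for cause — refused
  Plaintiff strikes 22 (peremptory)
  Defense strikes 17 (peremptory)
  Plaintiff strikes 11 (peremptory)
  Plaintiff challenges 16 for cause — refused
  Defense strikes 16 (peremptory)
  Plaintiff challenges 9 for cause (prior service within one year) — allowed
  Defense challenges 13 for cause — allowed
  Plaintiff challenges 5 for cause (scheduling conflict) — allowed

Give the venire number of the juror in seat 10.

Removed: #5, #9, #10, #11, #13, #16, #17, #21, #22. (#1, #7, #19 stay — for-cause denied.)
Seating in order: seats 1–12 → #1, #2, #3, #4, #6, #7, #8, #12, #14, #15, #18, #19; alternates → #20, #23.
So seat 10 is #15.

15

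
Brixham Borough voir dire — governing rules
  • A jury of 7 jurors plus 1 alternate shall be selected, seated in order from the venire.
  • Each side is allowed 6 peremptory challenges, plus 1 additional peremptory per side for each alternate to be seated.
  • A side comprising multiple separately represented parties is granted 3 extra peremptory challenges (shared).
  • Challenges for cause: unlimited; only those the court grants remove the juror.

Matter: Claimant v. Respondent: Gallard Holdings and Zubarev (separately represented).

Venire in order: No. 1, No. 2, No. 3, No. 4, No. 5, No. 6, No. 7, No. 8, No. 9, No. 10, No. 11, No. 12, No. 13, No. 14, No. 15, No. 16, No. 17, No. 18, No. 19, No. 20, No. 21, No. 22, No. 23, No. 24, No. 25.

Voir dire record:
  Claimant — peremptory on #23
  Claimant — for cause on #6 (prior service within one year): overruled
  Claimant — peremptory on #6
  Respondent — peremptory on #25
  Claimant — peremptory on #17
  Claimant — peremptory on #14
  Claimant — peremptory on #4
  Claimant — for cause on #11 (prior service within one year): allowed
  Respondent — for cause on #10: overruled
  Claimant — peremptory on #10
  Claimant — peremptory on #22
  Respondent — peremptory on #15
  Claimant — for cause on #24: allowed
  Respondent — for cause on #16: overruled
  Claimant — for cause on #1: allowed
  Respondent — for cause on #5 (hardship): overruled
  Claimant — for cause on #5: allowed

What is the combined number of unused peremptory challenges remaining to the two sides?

8

Claimant allotment: 6 base + 1 × 1 alternate = 7. Respondent allotment: 6 base + 1 × 1 alternate + 3 multi-party = 10.
Claimant peremptories used: #23, #6, #17, #14, #4, #10, #22 — 7 (for-cause on #6, #11, #24, #1, #5 don't count).
Respondent peremptories used: #25, #15 — 2 (for-cause on #10, #16, #5 don't count).
Remaining: (7 − 7) + (10 − 2) = 8.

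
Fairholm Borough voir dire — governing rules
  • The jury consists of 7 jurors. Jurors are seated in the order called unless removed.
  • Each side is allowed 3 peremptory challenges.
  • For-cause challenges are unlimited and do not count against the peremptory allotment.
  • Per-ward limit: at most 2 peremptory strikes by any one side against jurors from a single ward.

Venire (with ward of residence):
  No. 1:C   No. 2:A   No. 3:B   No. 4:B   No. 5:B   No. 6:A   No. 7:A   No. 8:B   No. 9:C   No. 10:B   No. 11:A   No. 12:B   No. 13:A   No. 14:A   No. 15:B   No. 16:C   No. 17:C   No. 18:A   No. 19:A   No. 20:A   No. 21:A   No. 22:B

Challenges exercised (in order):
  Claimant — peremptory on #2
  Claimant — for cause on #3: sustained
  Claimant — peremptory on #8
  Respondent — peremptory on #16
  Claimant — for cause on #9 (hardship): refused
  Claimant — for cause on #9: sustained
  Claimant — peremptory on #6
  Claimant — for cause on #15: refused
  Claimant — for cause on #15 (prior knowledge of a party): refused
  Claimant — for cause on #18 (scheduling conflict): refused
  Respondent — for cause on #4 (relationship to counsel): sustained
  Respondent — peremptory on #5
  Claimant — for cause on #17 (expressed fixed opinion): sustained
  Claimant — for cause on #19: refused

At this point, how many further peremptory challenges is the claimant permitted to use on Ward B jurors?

0

Claimant peremptories so far: #2, #8, #6 — 3 of 3 used, 0 left overall.
Against Ward B: #8 — 1 used; per-ward cap 2 leaves 1.
Binding limit: min(0, 1) = 0.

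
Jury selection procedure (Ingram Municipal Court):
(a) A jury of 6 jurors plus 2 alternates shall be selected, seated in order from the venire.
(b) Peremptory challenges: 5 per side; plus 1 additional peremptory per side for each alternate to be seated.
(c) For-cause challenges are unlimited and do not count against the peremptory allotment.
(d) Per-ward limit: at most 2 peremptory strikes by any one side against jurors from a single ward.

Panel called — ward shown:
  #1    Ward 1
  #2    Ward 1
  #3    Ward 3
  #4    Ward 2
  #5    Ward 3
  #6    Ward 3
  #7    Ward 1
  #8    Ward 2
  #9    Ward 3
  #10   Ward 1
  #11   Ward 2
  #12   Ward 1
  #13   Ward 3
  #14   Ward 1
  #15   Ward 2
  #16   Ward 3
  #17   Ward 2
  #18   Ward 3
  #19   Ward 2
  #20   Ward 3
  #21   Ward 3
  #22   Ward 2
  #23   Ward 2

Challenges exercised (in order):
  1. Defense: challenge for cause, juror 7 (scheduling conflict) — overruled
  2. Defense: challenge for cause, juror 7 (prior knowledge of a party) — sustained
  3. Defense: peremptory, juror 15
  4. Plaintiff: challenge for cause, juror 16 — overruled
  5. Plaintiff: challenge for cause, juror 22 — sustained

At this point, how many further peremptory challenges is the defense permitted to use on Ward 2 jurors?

Defense peremptories so far: #15 — 1 of 7 used, 6 left overall.
Against Ward 2: #15 — 1 used; per-ward cap 2 leaves 1.
Binding limit: min(6, 1) = 1.

1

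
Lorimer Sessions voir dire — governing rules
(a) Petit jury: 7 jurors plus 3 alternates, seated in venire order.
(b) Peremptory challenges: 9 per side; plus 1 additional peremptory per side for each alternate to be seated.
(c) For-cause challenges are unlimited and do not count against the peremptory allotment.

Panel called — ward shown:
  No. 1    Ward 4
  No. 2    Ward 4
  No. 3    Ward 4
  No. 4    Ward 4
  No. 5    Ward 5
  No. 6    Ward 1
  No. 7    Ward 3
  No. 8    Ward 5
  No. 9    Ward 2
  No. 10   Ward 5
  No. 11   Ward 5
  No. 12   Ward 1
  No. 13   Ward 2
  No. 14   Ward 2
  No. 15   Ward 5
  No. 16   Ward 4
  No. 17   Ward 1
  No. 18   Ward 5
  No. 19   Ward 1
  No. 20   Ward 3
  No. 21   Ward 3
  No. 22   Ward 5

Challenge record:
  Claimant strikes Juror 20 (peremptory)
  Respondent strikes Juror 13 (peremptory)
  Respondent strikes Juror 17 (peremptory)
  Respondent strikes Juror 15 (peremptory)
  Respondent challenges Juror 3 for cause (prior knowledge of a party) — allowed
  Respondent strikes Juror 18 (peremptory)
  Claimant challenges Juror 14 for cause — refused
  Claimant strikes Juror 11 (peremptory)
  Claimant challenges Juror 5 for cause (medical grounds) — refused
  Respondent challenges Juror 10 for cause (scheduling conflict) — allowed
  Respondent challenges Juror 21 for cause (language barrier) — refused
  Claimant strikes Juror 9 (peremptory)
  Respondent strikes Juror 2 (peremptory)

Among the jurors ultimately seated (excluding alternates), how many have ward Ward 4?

Removed: #2, #3, #9, #10, #11, #13, #15, #17, #18, #20.
Seated jurors 1–7: #1, #4, #5, #6, #7, #8, #12 (alternates #14, #16, #19 not counted).
Of those, in Ward 4: #1, #4 → 2.

2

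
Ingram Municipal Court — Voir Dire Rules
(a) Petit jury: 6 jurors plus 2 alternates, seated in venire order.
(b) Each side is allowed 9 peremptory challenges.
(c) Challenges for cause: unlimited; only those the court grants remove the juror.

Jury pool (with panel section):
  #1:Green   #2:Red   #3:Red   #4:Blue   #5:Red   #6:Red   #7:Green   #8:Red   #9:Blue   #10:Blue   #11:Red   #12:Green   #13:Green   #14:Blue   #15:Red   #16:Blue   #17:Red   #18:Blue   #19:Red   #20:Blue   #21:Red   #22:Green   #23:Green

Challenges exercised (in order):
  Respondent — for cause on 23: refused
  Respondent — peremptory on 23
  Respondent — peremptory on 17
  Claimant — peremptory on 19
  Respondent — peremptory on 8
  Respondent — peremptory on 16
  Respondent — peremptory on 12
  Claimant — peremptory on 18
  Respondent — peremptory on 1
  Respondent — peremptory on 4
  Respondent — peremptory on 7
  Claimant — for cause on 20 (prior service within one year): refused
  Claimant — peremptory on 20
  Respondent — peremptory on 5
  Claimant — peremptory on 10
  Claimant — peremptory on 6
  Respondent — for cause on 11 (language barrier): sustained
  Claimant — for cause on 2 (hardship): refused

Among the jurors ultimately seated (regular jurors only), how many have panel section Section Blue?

Removed: #1, #4, #5, #6, #7, #8, #10, #11, #12, #16, #17, #18, #19, #20, #23.
Seated jurors 1–6: #2, #3, #9, #13, #14, #15 (alternates #21, #22 not counted).
Of those, in Section Blue: #9, #14 → 2.

2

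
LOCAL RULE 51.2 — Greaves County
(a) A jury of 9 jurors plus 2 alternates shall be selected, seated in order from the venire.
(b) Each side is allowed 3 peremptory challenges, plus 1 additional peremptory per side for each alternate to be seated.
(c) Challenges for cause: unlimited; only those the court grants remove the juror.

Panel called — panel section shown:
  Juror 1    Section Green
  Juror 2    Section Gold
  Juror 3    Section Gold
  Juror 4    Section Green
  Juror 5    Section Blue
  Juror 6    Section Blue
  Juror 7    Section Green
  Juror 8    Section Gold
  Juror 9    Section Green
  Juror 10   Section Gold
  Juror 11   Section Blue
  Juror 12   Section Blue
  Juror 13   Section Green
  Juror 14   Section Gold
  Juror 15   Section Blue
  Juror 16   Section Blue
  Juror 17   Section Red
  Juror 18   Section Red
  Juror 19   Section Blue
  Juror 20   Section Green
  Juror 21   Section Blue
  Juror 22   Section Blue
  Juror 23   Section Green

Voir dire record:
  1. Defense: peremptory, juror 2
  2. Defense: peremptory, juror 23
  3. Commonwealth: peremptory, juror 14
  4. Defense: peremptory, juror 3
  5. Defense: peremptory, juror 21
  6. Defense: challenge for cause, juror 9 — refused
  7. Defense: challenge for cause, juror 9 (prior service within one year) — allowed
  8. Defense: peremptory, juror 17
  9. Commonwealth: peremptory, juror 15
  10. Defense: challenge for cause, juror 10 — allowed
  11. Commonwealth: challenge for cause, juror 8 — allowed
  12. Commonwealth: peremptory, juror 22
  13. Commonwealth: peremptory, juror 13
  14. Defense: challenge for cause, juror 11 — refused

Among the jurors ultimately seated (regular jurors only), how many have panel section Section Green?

Removed: #2, #3, #8, #9, #10, #13, #14, #15, #17, #21, #22, #23.
Seated jurors 1–9: #1, #4, #5, #6, #7, #11, #12, #16, #18 (alternates #19, #20 not counted).
Of those, in Section Green: #1, #4, #7 → 3.

3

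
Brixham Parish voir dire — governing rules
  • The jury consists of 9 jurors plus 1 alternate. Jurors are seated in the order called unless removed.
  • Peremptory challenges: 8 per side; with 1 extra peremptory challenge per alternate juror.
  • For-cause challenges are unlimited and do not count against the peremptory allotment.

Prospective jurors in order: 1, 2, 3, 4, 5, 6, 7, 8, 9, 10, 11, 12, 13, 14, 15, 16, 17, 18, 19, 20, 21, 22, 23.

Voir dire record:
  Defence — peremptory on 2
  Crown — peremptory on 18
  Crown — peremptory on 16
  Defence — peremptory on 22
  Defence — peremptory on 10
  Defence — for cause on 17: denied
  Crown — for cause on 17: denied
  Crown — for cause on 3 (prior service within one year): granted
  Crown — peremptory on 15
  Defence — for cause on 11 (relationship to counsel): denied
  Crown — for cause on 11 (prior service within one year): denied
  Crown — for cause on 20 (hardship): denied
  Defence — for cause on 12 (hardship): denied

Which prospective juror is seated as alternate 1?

Removed: #2, #3, #10, #15, #16, #18, #22. (#11, #12, #17, #20 stay — for-cause denied.)
Filling seats in venire order through position 10: #1, #4, #5, #6, #7, #8, #9, #11, #12, #13.
So alternate 1 is #13.

13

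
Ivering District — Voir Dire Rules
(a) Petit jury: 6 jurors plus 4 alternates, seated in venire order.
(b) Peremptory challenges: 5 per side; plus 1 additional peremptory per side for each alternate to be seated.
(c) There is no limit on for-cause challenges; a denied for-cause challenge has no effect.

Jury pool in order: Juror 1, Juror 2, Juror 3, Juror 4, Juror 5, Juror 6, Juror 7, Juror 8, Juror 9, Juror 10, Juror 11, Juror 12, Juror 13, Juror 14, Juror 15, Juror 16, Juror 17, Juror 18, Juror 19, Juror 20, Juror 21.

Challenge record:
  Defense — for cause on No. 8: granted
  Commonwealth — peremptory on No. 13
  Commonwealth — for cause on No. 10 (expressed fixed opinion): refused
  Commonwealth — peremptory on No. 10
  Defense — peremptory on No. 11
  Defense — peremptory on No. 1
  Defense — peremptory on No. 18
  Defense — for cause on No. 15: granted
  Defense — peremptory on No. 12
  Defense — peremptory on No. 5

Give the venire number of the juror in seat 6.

9

Removed: #1, #5, #8, #10, #11, #12, #13, #15, #18.
Filling seats in venire order through position 6: #2, #3, #4, #6, #7, #9.
So seat 6 is #9.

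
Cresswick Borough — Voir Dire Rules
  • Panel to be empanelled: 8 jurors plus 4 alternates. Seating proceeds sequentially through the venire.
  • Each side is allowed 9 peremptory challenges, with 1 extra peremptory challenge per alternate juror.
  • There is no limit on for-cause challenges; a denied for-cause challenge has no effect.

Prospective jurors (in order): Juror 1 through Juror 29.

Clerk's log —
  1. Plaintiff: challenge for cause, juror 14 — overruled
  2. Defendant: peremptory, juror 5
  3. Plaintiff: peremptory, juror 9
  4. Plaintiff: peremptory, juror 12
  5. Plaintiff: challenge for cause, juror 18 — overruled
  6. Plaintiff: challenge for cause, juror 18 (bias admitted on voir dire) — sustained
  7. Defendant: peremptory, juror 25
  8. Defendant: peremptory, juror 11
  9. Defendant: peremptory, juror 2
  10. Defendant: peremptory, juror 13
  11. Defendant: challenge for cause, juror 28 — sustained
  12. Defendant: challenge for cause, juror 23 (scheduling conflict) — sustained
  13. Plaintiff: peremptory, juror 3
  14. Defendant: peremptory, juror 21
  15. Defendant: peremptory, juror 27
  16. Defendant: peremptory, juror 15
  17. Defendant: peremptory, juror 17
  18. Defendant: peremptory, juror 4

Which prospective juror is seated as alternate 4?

26

Removed: #2, #3, #4, #5, #9, #11, #12, #13, #15, #17, #18, #21, #23, #25, #27, #28. (#14 stays — for-cause denied.)
Seating in order: seats 1–8 → #1, #6, #7, #8, #10, #14, #16, #19; alternates → #20, #22, #24, #26.
So alternate 4 is #26.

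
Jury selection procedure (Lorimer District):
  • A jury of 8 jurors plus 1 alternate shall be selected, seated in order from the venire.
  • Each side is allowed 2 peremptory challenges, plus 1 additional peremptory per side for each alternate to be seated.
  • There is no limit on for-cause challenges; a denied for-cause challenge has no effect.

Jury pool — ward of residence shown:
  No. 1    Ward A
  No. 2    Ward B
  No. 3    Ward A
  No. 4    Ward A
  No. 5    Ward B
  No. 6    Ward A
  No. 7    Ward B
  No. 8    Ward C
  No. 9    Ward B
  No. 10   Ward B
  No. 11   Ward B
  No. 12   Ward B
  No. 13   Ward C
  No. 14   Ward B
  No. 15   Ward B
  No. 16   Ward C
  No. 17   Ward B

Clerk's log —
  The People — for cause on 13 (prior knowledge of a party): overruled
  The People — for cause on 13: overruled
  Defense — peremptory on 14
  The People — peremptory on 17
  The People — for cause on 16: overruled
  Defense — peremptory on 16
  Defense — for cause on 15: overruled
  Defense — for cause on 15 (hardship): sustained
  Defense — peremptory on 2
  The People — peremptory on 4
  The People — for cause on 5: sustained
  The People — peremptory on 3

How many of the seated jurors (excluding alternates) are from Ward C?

Removed: #2, #3, #4, #5, #14, #15, #16, #17.
Seated jurors 1–8: #1, #6, #7, #8, #9, #10, #11, #12 (alternates #13 not counted).
Of those, in Ward C: #8 → 1.

1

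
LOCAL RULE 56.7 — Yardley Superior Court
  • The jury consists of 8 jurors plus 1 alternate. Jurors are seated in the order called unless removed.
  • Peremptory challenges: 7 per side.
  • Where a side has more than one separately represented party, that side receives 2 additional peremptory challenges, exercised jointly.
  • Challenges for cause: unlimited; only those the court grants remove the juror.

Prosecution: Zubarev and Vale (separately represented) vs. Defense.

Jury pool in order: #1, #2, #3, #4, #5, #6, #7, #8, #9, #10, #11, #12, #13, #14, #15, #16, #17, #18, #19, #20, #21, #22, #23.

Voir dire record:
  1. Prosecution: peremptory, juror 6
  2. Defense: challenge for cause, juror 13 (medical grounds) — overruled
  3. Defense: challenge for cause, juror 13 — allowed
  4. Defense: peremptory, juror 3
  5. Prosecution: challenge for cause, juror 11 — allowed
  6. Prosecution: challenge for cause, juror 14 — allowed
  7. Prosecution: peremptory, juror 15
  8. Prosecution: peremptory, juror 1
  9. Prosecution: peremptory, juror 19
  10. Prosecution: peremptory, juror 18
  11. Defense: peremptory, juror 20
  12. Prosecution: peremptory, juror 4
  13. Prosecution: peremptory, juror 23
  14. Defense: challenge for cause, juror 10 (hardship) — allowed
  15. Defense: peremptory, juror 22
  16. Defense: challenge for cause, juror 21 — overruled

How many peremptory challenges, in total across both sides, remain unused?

Prosecution allotment: 7 base + 2 multi-party = 9. Defense allotment: 7.
Prosecution peremptories used: #6, #15, #1, #19, #18, #4, #23 — 7 (for-cause on #11, #14 don't count).
Defense peremptories used: #3, #20, #22 — 3 (for-cause on #13, #13, #10, #21 don't count).
Remaining: (9 − 7) + (7 − 3) = 6.

6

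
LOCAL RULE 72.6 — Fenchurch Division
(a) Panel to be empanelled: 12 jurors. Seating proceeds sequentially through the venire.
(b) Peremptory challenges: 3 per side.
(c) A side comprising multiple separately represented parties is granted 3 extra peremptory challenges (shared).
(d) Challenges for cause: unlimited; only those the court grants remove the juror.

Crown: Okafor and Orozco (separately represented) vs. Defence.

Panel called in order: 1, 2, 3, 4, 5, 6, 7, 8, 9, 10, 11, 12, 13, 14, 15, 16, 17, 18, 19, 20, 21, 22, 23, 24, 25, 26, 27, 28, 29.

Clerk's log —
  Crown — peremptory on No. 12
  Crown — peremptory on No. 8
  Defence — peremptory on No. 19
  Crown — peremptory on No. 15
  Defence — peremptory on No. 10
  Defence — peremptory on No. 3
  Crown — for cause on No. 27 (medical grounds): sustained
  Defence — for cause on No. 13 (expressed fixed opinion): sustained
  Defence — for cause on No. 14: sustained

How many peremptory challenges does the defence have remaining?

Defence allotment: 3.
Defence peremptories used: #19, #10, #3 — 3 (for-cause on #13, #14 don't count).
Remaining: 3 − 3 = 0.

0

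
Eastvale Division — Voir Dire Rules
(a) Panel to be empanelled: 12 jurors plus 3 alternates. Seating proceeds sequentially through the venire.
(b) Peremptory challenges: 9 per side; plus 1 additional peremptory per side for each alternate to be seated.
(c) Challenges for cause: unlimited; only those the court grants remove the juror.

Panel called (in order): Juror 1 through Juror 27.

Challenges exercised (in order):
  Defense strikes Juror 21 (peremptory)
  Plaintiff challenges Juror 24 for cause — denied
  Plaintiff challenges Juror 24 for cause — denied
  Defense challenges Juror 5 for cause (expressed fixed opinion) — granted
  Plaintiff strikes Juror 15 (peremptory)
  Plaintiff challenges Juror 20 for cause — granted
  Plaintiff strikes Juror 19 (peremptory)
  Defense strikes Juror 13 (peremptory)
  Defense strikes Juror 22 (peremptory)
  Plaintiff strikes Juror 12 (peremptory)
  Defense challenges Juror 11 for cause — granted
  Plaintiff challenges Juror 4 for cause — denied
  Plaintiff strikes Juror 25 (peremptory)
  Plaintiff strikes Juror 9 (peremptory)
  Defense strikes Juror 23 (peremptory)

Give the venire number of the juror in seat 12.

Removed: #5, #9, #11, #12, #13, #15, #19, #20, #21, #22, #23, #25. (#4, #24 stay — for-cause denied.)
Seating in order: seats 1–12 → #1, #2, #3, #4, #6, #7, #8, #10, #14, #16, #17, #18; alternates → #24, #26, #27.
So seat 12 is #18.

18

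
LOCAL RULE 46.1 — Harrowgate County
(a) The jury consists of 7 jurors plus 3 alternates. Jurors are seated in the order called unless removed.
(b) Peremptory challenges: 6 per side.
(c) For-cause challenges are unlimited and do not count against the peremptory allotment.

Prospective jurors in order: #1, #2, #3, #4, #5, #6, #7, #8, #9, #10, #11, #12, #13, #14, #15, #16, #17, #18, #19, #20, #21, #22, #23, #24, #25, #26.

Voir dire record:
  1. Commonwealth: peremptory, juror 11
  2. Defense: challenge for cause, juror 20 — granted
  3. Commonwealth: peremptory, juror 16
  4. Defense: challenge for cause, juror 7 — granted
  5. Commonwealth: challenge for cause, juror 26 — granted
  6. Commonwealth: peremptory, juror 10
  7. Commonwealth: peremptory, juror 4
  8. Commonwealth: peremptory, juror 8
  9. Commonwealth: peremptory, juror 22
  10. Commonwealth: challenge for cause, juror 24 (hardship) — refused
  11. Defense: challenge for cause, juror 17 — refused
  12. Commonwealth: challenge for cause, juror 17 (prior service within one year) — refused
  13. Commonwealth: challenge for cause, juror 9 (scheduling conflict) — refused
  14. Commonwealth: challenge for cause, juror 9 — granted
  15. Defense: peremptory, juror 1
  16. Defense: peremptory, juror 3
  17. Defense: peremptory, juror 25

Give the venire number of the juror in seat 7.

Removed: #1, #3, #4, #7, #8, #9, #10, #11, #16, #20, #22, #25, #26. (#17, #24 stay — for-cause denied.)
Seating in order: seats 1–7 → #2, #5, #6, #12, #13, #14, #15; alternates → #17, #18, #19.
So seat 7 is #15.

15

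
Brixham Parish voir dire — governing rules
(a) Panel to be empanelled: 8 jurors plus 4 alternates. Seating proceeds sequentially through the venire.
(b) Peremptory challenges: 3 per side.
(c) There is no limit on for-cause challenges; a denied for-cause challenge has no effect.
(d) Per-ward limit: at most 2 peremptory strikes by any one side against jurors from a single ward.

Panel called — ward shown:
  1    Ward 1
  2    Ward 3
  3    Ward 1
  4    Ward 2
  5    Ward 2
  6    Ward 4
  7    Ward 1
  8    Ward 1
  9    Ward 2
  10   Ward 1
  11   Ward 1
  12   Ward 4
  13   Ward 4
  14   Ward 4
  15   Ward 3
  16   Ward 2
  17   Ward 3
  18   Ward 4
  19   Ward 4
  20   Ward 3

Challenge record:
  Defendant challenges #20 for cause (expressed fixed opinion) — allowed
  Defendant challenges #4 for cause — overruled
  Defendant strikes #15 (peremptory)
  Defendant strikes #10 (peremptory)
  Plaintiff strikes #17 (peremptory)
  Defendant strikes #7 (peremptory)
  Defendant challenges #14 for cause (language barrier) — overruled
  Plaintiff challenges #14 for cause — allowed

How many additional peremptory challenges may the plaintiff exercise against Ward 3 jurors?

Plaintiff peremptories so far: #17 — 1 of 3 used, 2 left overall.
Against Ward 3: #17 — 1 used; per-ward cap 2 leaves 1.
Binding limit: min(2, 1) = 1.

1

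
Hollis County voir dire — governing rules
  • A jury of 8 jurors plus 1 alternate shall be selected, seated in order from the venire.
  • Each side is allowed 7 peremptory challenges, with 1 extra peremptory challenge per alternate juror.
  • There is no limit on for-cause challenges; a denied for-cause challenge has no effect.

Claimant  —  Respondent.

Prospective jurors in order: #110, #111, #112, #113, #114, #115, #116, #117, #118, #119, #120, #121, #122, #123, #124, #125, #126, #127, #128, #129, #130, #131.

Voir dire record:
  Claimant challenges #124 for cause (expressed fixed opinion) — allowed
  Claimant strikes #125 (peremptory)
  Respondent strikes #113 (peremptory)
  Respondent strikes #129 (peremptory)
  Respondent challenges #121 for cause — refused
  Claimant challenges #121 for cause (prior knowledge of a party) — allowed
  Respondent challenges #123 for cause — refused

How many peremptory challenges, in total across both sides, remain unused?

13

Claimant allotment: 7 base + 1 × 1 alternate = 8. Respondent allotment: 7 base + 1 × 1 alternate = 8.
Claimant peremptories used: #125 — 1 (for-cause on #124, #121 don't count).
Respondent peremptories used: #113, #129 — 2 (for-cause on #121, #123 don't count).
Remaining: (8 − 1) + (8 − 2) = 13.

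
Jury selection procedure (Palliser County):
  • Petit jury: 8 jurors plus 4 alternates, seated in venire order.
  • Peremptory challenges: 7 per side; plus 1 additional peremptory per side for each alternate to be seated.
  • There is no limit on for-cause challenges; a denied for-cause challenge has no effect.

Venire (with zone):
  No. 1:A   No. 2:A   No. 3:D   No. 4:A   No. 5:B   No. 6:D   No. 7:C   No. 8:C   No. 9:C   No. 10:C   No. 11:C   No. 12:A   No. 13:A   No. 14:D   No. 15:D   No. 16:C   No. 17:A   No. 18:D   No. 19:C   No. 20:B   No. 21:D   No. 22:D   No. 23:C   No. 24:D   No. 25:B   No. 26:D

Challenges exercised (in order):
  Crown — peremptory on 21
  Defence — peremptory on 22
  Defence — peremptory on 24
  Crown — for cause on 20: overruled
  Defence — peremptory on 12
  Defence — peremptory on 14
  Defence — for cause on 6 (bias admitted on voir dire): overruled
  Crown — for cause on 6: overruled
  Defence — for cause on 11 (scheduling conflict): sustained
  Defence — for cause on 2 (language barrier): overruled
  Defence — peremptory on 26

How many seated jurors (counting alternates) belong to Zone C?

Removed: #11, #12, #14, #21, #22, #24, #26.
Seated (12 incl. alternates): #1, #2, #3, #4, #5, #6, #7, #8, #9, #10, #13, #15.
Of those, in Zone C: #7, #8, #9, #10 → 4.

4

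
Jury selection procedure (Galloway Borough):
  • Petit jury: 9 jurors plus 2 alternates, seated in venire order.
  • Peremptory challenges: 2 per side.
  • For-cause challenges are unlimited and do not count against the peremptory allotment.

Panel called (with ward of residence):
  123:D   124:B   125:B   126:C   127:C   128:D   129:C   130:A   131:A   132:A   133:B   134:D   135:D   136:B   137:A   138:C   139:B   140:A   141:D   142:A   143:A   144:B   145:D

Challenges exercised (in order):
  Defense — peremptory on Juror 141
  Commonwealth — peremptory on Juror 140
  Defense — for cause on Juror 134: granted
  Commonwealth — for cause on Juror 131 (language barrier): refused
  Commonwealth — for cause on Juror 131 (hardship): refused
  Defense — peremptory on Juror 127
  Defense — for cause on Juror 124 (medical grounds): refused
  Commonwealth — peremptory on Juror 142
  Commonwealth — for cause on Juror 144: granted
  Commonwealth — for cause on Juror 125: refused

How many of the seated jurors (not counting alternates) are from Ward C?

2

Removed: #127, #134, #140, #141, #142, #144.
Seated jurors 1–9: #123, #124, #125, #126, #128, #129, #130, #131, #132 (alternates #133, #135 not counted).
Of those, in Ward C: #126, #129 → 2.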